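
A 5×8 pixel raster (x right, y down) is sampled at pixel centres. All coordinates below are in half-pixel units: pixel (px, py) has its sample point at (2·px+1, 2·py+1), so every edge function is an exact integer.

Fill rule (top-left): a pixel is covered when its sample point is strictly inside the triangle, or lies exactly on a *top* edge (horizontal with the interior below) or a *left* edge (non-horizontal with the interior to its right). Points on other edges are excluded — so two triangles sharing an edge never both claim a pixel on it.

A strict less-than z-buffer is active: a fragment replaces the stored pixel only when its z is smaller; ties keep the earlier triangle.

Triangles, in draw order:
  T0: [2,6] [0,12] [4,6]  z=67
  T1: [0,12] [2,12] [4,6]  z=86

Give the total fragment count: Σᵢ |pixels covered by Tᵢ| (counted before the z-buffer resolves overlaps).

T0:
  2·area = 12  (B↔C swapped to make it positive)
  edge (2, 6)→(4, 6): d=(2,0) top-left  bias=+0
  edge (4, 6)→(0, 12): d=(-4,6) right/bottom  bias=-1
  edge (0, 12)→(2, 6): d=(2,-6) top-left  bias=+0
    (1,1)@(3, 3): e=[-6,18,0] → ·  [on edge]
    (1,3)@(3, 7): e=[2,2,8] → #
    (2,3)@(5, 7): e=[2,-10,20] → ·
    (0,4)@(1, 9): e=[6,6,0] → #  [on edge]
    (1,4)@(3, 9): e=[6,-6,12] → ·
    (0,5)@(1, 11): e=[10,-2,4] → ·
  covered (2 px):
    · · · · ·
    · · · · ·
    · · · · ·
    · # · · ·
    # · · · ·
    · · · · ·
    · · · · ·
    · · · · ·
T1:
  2·area = 12  (B↔C swapped to make it positive)
  edge (0, 12)→(4, 6): d=(4,-6) top-left  bias=+0
  edge (4, 6)→(2, 12): d=(-2,6) right/bottom  bias=-1
  edge (2, 12)→(0, 12): d=(-2,0) right/bottom  bias=-1
    (2,1)@(5, 3): e=[-6,0,18] → ·  [on edge]
    (1,4)@(3, 9): e=[6,0,6] → ·  [on edge]
    (0,5)@(1, 11): e=[2,8,2] → #
    (1,5)@(3, 11): e=[14,-4,2] → ·
    (0,6)@(1, 13): e=[10,4,-2] → ·
    (0,7)@(1, 15): e=[18,0,-6] → ·  [on edge]
  covered (1 px):
    · · · · ·
    · · · · ·
    · · · · ·
    · · · · ·
    · · · · ·
    # · · · ·
    · · · · ·
    · · · · ·

Final: 3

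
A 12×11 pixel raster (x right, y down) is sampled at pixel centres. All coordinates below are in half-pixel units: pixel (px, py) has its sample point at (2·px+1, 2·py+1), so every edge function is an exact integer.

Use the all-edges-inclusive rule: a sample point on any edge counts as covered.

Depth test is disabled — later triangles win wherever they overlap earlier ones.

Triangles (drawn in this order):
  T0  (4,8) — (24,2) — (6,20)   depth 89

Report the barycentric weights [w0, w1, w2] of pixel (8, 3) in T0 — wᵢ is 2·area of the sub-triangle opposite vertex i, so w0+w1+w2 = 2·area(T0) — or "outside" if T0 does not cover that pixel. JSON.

T0:
  2·area = 252
  edge (4, 8)→(24, 2): d=(20,-6) inclusive
  edge (24, 2)→(6, 20): d=(-18,18) inclusive
  edge (6, 20)→(4, 8): d=(-2,-12) inclusive
    (10,1)@(21, 3): e=[2,36,214] → #
    (11,1)@(23, 3): e=[14,0,238] → #  [on edge]
    (7,2)@(15, 5): e=[6,108,138] → #
    (8,2)@(17, 5): e=[18,72,162] → #
    (9,2)@(19, 5): e=[30,36,186] → #
    (10,2)@(21, 5): e=[42,0,210] → #  [on edge]
    (11,2)@(23, 5): e=[54,-36,234] → ·
    (4,3)@(9, 7): e=[10,180,62] → #
    (5,3)@(11, 7): e=[22,144,86] → #
    (6,3)@(13, 7): e=[34,108,110] → #
    (9,3)@(19, 7): e=[70,0,182] → #  [on edge]
    (10,3)@(21, 7): e=[82,-36,206] → ·
    (8,4)@(17, 9): e=[98,0,154] → #  [on edge]
    (7,5)@(15, 11): e=[126,0,126] → #  [on edge]
    (6,6)@(13, 13): e=[154,0,98] → #  [on edge]
    (5,7)@(11, 15): e=[182,0,70] → #  [on edge]
    (4,8)@(9, 17): e=[210,0,42] → #  [on edge]
    (3,9)@(7, 19): e=[238,0,14] → #  [on edge]
    (2,10)@(5, 21): e=[266,0,-14] → ·  [on edge]
  covered (36 px):
    · · · · · · · · · · · ·
    · · · · · · · · · · # #
    · · · · · · · # # # # ·
    · · · · # # # # # # · ·
    · · # # # # # # # · · ·
    · · # # # # # # · · · ·
    · · # # # # # · · · · ·
    · · · # # # · · · · · ·
    · · · # # · · · · · · ·
    · · · # · · · · · · · ·
    · · · · · · · · · · · ·

Answer: [36,158,58]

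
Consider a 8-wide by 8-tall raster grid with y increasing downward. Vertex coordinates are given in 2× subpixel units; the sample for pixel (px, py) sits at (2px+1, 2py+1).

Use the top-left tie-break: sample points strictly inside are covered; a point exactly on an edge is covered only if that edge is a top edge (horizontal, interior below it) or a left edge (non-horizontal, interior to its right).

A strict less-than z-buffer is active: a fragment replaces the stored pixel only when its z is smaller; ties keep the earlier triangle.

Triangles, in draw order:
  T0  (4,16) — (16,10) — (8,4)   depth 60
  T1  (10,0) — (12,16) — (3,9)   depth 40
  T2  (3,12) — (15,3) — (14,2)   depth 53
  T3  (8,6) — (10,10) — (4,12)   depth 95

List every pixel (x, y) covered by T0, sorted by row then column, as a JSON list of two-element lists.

T0:
  2·area = 120  (B↔C swapped to make it positive)
  edge (4, 16)→(8, 4): d=(4,-12) top-left  bias=+0
  edge (8, 4)→(16, 10): d=(8,6) right/bottom  bias=-1
  edge (16, 10)→(4, 16): d=(-12,6) right/bottom  bias=-1
    (4,0)@(9, 1): e=[0,-30,150] → ·  [on edge]
    (4,2)@(9, 5): e=[16,2,102] → #
    (5,2)@(11, 5): e=[40,-10,90] → ·
    (3,3)@(7, 7): e=[0,30,90] → #  [on edge]
    (5,3)@(11, 7): e=[48,6,66] → #
    (6,3)@(13, 7): e=[72,-6,54] → ·
    (3,4)@(7, 9): e=[8,46,66] → #
    (6,4)@(13, 9): e=[80,10,30] → #
    (7,4)@(15, 9): e=[104,-2,18] → ·
    (3,5)@(7, 11): e=[16,62,42] → #
    (7,5)@(15, 11): e=[112,14,-6] → ·
    (2,6)@(5, 13): e=[0,90,30] → #  [on edge]
  covered (16 px):
    · · · · · · · ·
    · · · · · · · ·
    · · · · # · · ·
    · · · # # # · ·
    · · · # # # # ·
    · · · # # # # ·
    · · # # # · · ·
    · · # · · · · ·
T1:
  2·area = 130
  edge (10, 0)→(12, 16): d=(2,16) right/bottom  bias=-1
  edge (12, 16)→(3, 9): d=(-9,-7) top-left  bias=+0
  edge (3, 9)→(10, 0): d=(7,-9) top-left  bias=+0
    (4,1)@(9, 3): e=[22,96,12] → #
    (5,1)@(11, 3): e=[-10,110,30] → ·
    (3,2)@(7, 5): e=[58,64,8] → #
    (5,2)@(11, 5): e=[-6,92,44] → ·
    (2,3)@(5, 7): e=[94,32,4] → #
    (5,3)@(11, 7): e=[-2,74,58] → ·
    (1,4)@(3, 9): e=[130,0,0] → #  [on edge]
    (5,4)@(11, 9): e=[2,56,72] → #
    (6,4)@(13, 9): e=[-30,70,90] → ·
    (1,5)@(3, 11): e=[134,-18,14] → ·
    (2,5)@(5, 11): e=[102,-4,32] → ·
    (3,5)@(7, 11): e=[70,10,50] → #
  covered (17 px):
    · · · · · · · ·
    · · · · # · · ·
    · · · # # · · ·
    · · # # # · · ·
    · # # # # # · ·
    · · · # # # · ·
    · · · · # # · ·
    · · · · · # · ·
T2:
  2·area = 21  (B↔C swapped to make it positive)
  edge (3, 12)→(14, 2): d=(11,-10) top-left  bias=+0
  edge (14, 2)→(15, 3): d=(1,1) right/bottom  bias=-1
  edge (15, 3)→(3, 12): d=(-12,9) right/bottom  bias=-1
    (6,0)@(13, 1): e=[-21,0,42] → ·  [on edge]
    (6,1)@(13, 3): e=[1,2,18] → #
    (7,1)@(15, 3): e=[21,0,0] → ·  [on edge]
    (5,2)@(11, 5): e=[3,6,12] → #
    (6,2)@(13, 5): e=[23,4,-6] → ·
    (4,3)@(9, 7): e=[5,10,6] → #
    (5,3)@(11, 7): e=[25,8,-12] → ·
    (3,4)@(7, 9): e=[7,14,0] → ·  [on edge]
    (4,4)@(9, 9): e=[27,12,-18] → ·
  covered (3 px):
    · · · · · · · ·
    · · · · · · # ·
    · · · · · # · ·
    · · · · # · · ·
    · · · · · · · ·
    · · · · · · · ·
    · · · · · · · ·
    · · · · · · · ·
T3:
  2·area = 28
  edge (8, 6)→(10, 10): d=(2,4) right/bottom  bias=-1
  edge (10, 10)→(4, 12): d=(-6,2) right/bottom  bias=-1
  edge (4, 12)→(8, 6): d=(4,-6) top-left  bias=+0
    (3,4)@(7, 9): e=[10,12,6] → #
    (4,4)@(9, 9): e=[2,8,18] → #
    (5,4)@(11, 9): e=[-6,4,30] → ·
    (6,4)@(13, 9): e=[-14,0,42] → ·  [on edge]
    (2,5)@(5, 11): e=[22,4,2] → #
    (3,5)@(7, 11): e=[14,0,14] → ·  [on edge]
    (4,5)@(9, 11): e=[6,-4,26] → ·
    (0,6)@(1, 13): e=[42,0,-14] → ·  [on edge]
    (2,6)@(5, 13): e=[26,-8,10] → ·
  covered (3 px):
    · · · · · · · ·
    · · · · · · · ·
    · · · · · · · ·
    · · · · · · · ·
    · · · # # · · ·
    · · # · · · · ·
    · · · · · · · ·
    · · · · · · · ·

Final: [[4,2],[3,3],[4,3],[5,3],[3,4],[4,4],[5,4],[6,4],[3,5],[4,5],[5,5],[6,5],[2,6],[3,6],[4,6],[2,7]]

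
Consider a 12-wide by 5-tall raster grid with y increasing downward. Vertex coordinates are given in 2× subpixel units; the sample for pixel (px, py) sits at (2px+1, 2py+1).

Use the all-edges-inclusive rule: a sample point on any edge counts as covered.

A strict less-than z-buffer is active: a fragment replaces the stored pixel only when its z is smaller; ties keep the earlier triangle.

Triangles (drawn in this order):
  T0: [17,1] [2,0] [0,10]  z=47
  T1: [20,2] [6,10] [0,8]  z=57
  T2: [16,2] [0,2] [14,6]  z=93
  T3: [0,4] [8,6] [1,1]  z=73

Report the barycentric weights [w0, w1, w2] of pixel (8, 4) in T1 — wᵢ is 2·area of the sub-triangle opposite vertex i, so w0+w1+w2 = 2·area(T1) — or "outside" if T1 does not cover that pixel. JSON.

T0:
  2·area = 152  (B↔C swapped to make it positive)
  edge (17, 1)→(0, 10): d=(-17,9) inclusive
  edge (0, 10)→(2, 0): d=(2,-10) inclusive
  edge (2, 0)→(17, 1): d=(15,1) inclusive
    (1,0)@(3, 1): e=[126,12,14] → █
    (2,0)@(5, 1): e=[108,32,12] → █
    (3,0)@(7, 1): e=[90,52,10] → █
    (4,0)@(9, 1): e=[72,72,8] → █
    (5,0)@(11, 1): e=[54,92,6] → █
    (6,0)@(13, 1): e=[36,112,4] → █
    (7,0)@(15, 1): e=[18,132,2] → █
    (8,0)@(17, 1): e=[0,152,0] → █  [on edge]
    (9,0)@(19, 1): e=[-18,172,-2] → ·
    (1,1)@(3, 3): e=[92,16,44] → █
    (7,1)@(15, 3): e=[-16,136,32] → ·
    (8,1)@(17, 3): e=[-34,156,30] → ·
    (0,2)@(1, 5): e=[76,0,76] → █  [on edge]
  covered (23 px):
    · █ █ █ █ █ █ █ █ · · ·
    · █ █ █ █ █ █ · · · · ·
    █ █ █ █ █ · · · · · · ·
    █ █ █ · · · · · · · · ·
    █ · · · · · · · · · · ·
T1:
  2·area = 76
  edge (20, 2)→(6, 10): d=(-14,8) inclusive
  edge (6, 10)→(0, 8): d=(-6,-2) inclusive
  edge (0, 8)→(20, 2): d=(20,-6) inclusive
    (8,1)@(17, 3): e=[10,64,2] → █
    (9,1)@(19, 3): e=[-6,68,14] → ·
    (5,2)@(11, 5): e=[30,40,6] → █
    (6,2)@(13, 5): e=[14,44,18] → █
    (7,2)@(15, 5): e=[-2,48,30] → ·
    (8,2)@(17, 5): e=[-18,52,42] → ·
    (2,3)@(5, 7): e=[50,16,10] → █
    (3,3)@(7, 7): e=[34,20,22] → █
    (4,3)@(9, 7): e=[18,24,34] → █
    (6,3)@(13, 7): e=[-14,32,58] → ·
    (1,4)@(3, 9): e=[38,0,38] → █  [on edge]
    (4,4)@(9, 9): e=[-10,12,74] → ·
  covered (10 px):
    · · · · · · · · · · · ·
    · · · · · · · · █ · · ·
    · · · · · █ █ · · · · ·
    · · █ █ █ █ · · · · · ·
    · █ █ █ · · · · · · · ·
T2:
  2·area = 64  (B↔C swapped to make it positive)
  edge (16, 2)→(14, 6): d=(-2,4) inclusive
  edge (14, 6)→(0, 2): d=(-14,-4) inclusive
  edge (0, 2)→(16, 2): d=(16,0) inclusive
    (2,1)@(5, 3): e=[42,6,16] → █
    (3,1)@(7, 3): e=[34,14,16] → █
    (4,1)@(9, 3): e=[26,22,16] → █
    (5,1)@(11, 3): e=[18,30,16] → █
    (6,1)@(13, 3): e=[10,38,16] → █
    (7,1)@(15, 3): e=[2,46,16] → █
    (8,1)@(17, 3): e=[-6,54,16] → ·
    (2,2)@(5, 5): e=[38,-22,48] → ·
    (3,2)@(7, 5): e=[30,-14,48] → ·
    (4,2)@(9, 5): e=[22,-6,48] → ·
    (5,2)@(11, 5): e=[14,2,48] → █
    (7,2)@(15, 5): e=[-2,18,48] → ·
  covered (8 px):
    · · · · · · · · · · · ·
    · · █ █ █ █ █ █ · · · ·
    · · · · · █ █ · · · · ·
    · · · · · · · · · · · ·
    · · · · · · · · · · · ·
T3:
  2·area = 26  (B↔C swapped to make it positive)
  edge (0, 4)→(1, 1): d=(1,-3) inclusive
  edge (1, 1)→(8, 6): d=(7,5) inclusive
  edge (8, 6)→(0, 4): d=(-8,-2) inclusive
    (0,0)@(1, 1): e=[0,0,26] → █  [on edge]
    (1,0)@(3, 1): e=[6,-10,30] → ·
    (0,1)@(1, 3): e=[2,14,10] → █
    (1,1)@(3, 3): e=[8,4,14] → █
    (2,1)@(5, 3): e=[14,-6,18] → ·
    (0,2)@(1, 5): e=[4,28,-6] → ·
    (1,2)@(3, 5): e=[10,18,-2] → ·
    (2,2)@(5, 5): e=[16,8,2] → █
    (3,2)@(7, 5): e=[22,-2,6] → ·
    (2,3)@(5, 7): e=[18,22,-14] → ·
  covered (4 px):
    █ · · · · · · · · · · ·
    █ █ · · · · · · · · · ·
    · · █ · · · · · · · · ·
    · · · · · · · · · · · ·
    · · · · · · · · · · · ·

Result: "outside"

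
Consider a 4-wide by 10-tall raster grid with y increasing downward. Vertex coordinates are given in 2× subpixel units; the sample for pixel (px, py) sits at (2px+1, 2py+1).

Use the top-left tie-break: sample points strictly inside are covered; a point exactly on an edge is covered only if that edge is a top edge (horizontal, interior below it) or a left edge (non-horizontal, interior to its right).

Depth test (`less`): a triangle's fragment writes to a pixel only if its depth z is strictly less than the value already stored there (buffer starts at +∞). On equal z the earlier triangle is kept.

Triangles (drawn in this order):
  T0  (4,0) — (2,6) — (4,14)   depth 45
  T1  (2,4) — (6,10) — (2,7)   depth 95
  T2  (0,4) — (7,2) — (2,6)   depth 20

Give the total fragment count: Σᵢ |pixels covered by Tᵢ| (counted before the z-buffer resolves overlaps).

T0:
  2·area = 28  (B↔C swapped to make it positive)
  edge (4, 0)→(4, 14): d=(0,14) right/bottom  bias=-1
  edge (4, 14)→(2, 6): d=(-2,-8) top-left  bias=+0
  edge (2, 6)→(4, 0): d=(2,-6) top-left  bias=+0
    (1,1)@(3, 3): e=[14,14,0] → X  [on edge]
    (2,1)@(5, 3): e=[-14,30,12] → .
    (1,2)@(3, 5): e=[14,10,4] → X
    (2,2)@(5, 5): e=[-14,26,16] → .
    (1,3)@(3, 7): e=[14,6,8] → X
    (2,3)@(5, 7): e=[-14,22,20] → .
    (0,4)@(1, 9): e=[42,-14,0] → .  [on edge]
    (1,4)@(3, 9): e=[14,2,12] → X
    (2,4)@(5, 9): e=[-14,18,24] → .
    (1,5)@(3, 11): e=[14,-2,16] → .
  covered (4 px):
    . . . .
    . X . .
    . X . .
    . X . .
    . X . .
    . . . .
    . . . .
    . . . .
    . . . .
    . . . .
T1:
  2·area = 12
  edge (2, 4)→(6, 10): d=(4,6) right/bottom  bias=-1
  edge (6, 10)→(2, 7): d=(-4,-3) top-left  bias=+0
  edge (2, 7)→(2, 4): d=(0,-3) top-left  bias=+0
    (1,3)@(3, 7): e=[6,3,3] → X
    (2,3)@(5, 7): e=[-6,9,9] → .
    (1,4)@(3, 9): e=[14,-5,3] → .
    (2,4)@(5, 9): e=[2,1,9] → X
    (3,4)@(7, 9): e=[-10,7,15] → .
    (2,5)@(5, 11): e=[10,-7,9] → .
  covered (2 px):
    . . . .
    . . . .
    . . . .
    . X . .
    . . X .
    . . . .
    . . . .
    . . . .
    . . . .
    . . . .
T2:
  2·area = 18
  edge (0, 4)→(7, 2): d=(7,-2) top-left  bias=+0
  edge (7, 2)→(2, 6): d=(-5,4) right/bottom  bias=-1
  edge (2, 6)→(0, 4): d=(-2,-2) top-left  bias=+0
    (2,1)@(5, 3): e=[3,3,12] → X
    (3,1)@(7, 3): e=[7,-5,16] → .
    (0,2)@(1, 5): e=[9,9,0] → X  [on edge]
    (1,2)@(3, 5): e=[13,1,4] → X
    (2,2)@(5, 5): e=[17,-7,8] → .
    (0,3)@(1, 7): e=[23,-1,-4] → .
    (1,3)@(3, 7): e=[27,-9,0] → .  [on edge]
    (2,4)@(5, 9): e=[45,-27,0] → .  [on edge]
    (3,5)@(7, 11): e=[63,-45,0] → .  [on edge]
  covered (3 px):
    . . . .
    . . X .
    X X . .
    . . . .
    . . . .
    . . . .
    . . . .
    . . . .
    . . . .
    . . . .

Result: 9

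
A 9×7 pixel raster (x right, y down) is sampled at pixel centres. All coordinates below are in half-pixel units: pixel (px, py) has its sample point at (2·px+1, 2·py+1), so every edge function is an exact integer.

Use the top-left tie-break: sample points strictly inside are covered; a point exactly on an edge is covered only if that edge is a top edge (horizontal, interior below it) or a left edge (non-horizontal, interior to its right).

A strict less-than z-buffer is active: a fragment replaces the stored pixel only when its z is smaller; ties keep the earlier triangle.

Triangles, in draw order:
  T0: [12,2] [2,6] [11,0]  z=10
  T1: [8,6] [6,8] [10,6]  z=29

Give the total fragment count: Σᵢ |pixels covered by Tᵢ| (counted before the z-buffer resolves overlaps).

T0:
  2·area = 24
  edge (12, 2)→(2, 6): d=(-10,4) right/bottom  bias=-1
  edge (2, 6)→(11, 0): d=(9,-6) top-left  bias=+0
  edge (11, 0)→(12, 2): d=(1,2) right/bottom  bias=-1
    (5,0)@(11, 1): e=[14,9,1] → █
    (6,0)@(13, 1): e=[6,21,-3] → ·
    (3,1)@(7, 3): e=[10,3,11] → █
    (4,1)@(9, 3): e=[2,15,7] → █
    (5,1)@(11, 3): e=[-6,27,3] → ·
    (3,2)@(7, 5): e=[-10,21,13] → ·
    (4,2)@(9, 5): e=[-18,33,9] → ·
  covered (3 px):
    · · · · · █ · · ·
    · · · █ █ · · · ·
    · · · · · · · · ·
    · · · · · · · · ·
    · · · · · · · · ·
    · · · · · · · · ·
    · · · · · · · · ·
T1:
  2·area = 4  (B↔C swapped to make it positive)
  edge (8, 6)→(10, 6): d=(2,0) top-left  bias=+0
  edge (10, 6)→(6, 8): d=(-4,2) right/bottom  bias=-1
  edge (6, 8)→(8, 6): d=(2,-2) top-left  bias=+0
    (6,0)@(13, 1): e=[-10,14,0] → ·  [on edge]
    (5,1)@(11, 3): e=[-6,10,0] → ·  [on edge]
    (4,2)@(9, 5): e=[-2,6,0] → ·  [on edge]
    (3,3)@(7, 7): e=[2,2,0] → █  [on edge]
    (4,3)@(9, 7): e=[2,-2,4] → ·
    (2,4)@(5, 9): e=[6,-2,0] → ·  [on edge]
    (3,4)@(7, 9): e=[6,-6,4] → ·
    (1,5)@(3, 11): e=[10,-6,0] → ·  [on edge]
    (0,6)@(1, 13): e=[14,-10,0] → ·  [on edge]
  covered (1 px):
    · · · · · · · · ·
    · · · · · · · · ·
    · · · · · · · · ·
    · · · █ · · · · ·
    · · · · · · · · ·
    · · · · · · · · ·
    · · · · · · · · ·

Result: 4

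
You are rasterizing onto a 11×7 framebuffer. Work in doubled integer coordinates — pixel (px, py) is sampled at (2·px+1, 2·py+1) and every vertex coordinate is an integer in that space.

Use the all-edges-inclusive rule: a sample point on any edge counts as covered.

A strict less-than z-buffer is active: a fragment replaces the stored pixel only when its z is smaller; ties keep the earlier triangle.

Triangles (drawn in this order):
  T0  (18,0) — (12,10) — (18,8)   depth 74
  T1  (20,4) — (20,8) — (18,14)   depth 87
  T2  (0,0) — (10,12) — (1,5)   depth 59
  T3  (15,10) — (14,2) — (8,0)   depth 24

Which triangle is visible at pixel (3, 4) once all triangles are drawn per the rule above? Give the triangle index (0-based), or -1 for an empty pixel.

T0:
  2·area = 48  (B↔C swapped to make it positive)
  edge (18, 0)→(18, 8): d=(0,8) inclusive
  edge (18, 8)→(12, 10): d=(-6,2) inclusive
  edge (12, 10)→(18, 0): d=(6,-10) inclusive
    (8,1)@(17, 3): e=[8,32,8] → X
    (9,1)@(19, 3): e=[-8,28,28] → .
    (7,2)@(15, 5): e=[24,24,0] → X  [on edge]
    (9,2)@(19, 5): e=[-8,16,40] → .
    (7,3)@(15, 7): e=[24,12,12] → X
    (9,3)@(19, 7): e=[-8,4,52] → .
    (10,3)@(21, 7): e=[-24,0,72] → .  [on edge]
    (6,4)@(13, 9): e=[40,4,4] → X
    (7,4)@(15, 9): e=[24,0,24] → X  [on edge]
    (8,4)@(17, 9): e=[8,-4,44] → .
    (4,5)@(9, 11): e=[72,0,-24] → .  [on edge]
    (6,5)@(13, 11): e=[40,-8,16] → .
    (1,6)@(3, 13): e=[120,0,-72] → .  [on edge]
  covered (7 px):
    . . . . . . . . . . .
    . . . . . . . . X . .
    . . . . . . . X X . .
    . . . . . . . X X . .
    . . . . . . X X . . .
    . . . . . . . . . . .
    . . . . . . . . . . .
T1:
  2·area = 8
  edge (20, 4)→(20, 8): d=(0,4) inclusive
  edge (20, 8)→(18, 14): d=(-2,6) inclusive
  edge (18, 14)→(20, 4): d=(2,-10) inclusive
    (10,2)@(21, 5): e=[-4,0,12] → .  [on edge]
    (9,4)@(19, 9): e=[4,4,0] → X  [on edge]
    (10,4)@(21, 9): e=[-4,-8,20] → .
    (9,5)@(19, 11): e=[4,0,4] → X  [on edge]
    (10,5)@(21, 11): e=[-4,-12,24] → .
    (9,6)@(19, 13): e=[4,-4,8] → .
  covered (2 px):
    . . . . . . . . . . .
    . . . . . . . . . . .
    . . . . . . . . . . .
    . . . . . . . . . . .
    . . . . . . . . . X .
    . . . . . . . . . X .
    . . . . . . . . . . .
T2:
  2·area = 38
  edge (0, 0)→(10, 12): d=(10,12) inclusive
  edge (10, 12)→(1, 5): d=(-9,-7) inclusive
  edge (1, 5)→(0, 0): d=(-1,-5) inclusive
    (0,1)@(1, 3): e=[18,18,2] → X
    (1,1)@(3, 3): e=[-6,32,12] → .
    (0,2)@(1, 5): e=[38,0,0] → X  [on edge]
    (1,2)@(3, 5): e=[14,14,10] → X
    (2,2)@(5, 5): e=[-10,28,20] → .
    (0,3)@(1, 7): e=[58,-18,-2] → .
    (1,3)@(3, 7): e=[34,-4,8] → .
    (2,3)@(5, 7): e=[10,10,18] → X
    (3,3)@(7, 7): e=[-14,24,28] → .
    (2,4)@(5, 9): e=[30,-8,16] → .
    (3,4)@(7, 9): e=[6,6,26] → X
    (4,4)@(9, 9): e=[-18,20,36] → .
  covered (6 px):
    . . . . . . . . . . .
    X . . . . . . . . . .
    X X . . . . . . . . .
    . . X . . . . . . . .
    . . . X . . . . . . .
    . . . . X . . . . . .
    . . . . . . . . . . .
T3:
  2·area = 46  (B↔C swapped to make it positive)
  edge (15, 10)→(8, 0): d=(-7,-10) inclusive
  edge (8, 0)→(14, 2): d=(6,2) inclusive
  edge (14, 2)→(15, 10): d=(1,8) inclusive
    (4,0)@(9, 1): e=[3,4,39] → X
    (5,0)@(11, 1): e=[23,0,23] → X  [on edge]
    (6,0)@(13, 1): e=[43,-4,7] → .
    (4,1)@(9, 3): e=[-11,16,41] → .
    (5,1)@(11, 3): e=[9,12,25] → X
    (6,1)@(13, 3): e=[29,8,9] → X
    (7,1)@(15, 3): e=[49,4,-7] → .
    (8,1)@(17, 3): e=[69,0,-23] → .  [on edge]
    (5,2)@(11, 5): e=[-5,24,27] → .
    (6,2)@(13, 5): e=[15,20,11] → X
    (7,2)@(15, 5): e=[35,16,-5] → .
    (6,3)@(13, 7): e=[1,32,13] → X
  covered (6 px):
    . . . . X X . . . . .
    . . . . . X X . . . .
    . . . . . . X . . . .
    . . . . . . X . . . .
    . . . . . . . . . . .
    . . . . . . . . . . .
    . . . . . . . . . . .

Z-buffer (winner per pixel, '.' = empty):
  . . . . 3 3 . . . . .
  2 . . . . 3 3 . 0 . .
  2 2 . . . . 3 0 0 . .
  . . 2 . . . 3 0 0 . .
  . . . 2 . . 0 0 . 1 .
  . . . . 2 . . . . 1 .
  . . . . . . . . . . .

Result: 2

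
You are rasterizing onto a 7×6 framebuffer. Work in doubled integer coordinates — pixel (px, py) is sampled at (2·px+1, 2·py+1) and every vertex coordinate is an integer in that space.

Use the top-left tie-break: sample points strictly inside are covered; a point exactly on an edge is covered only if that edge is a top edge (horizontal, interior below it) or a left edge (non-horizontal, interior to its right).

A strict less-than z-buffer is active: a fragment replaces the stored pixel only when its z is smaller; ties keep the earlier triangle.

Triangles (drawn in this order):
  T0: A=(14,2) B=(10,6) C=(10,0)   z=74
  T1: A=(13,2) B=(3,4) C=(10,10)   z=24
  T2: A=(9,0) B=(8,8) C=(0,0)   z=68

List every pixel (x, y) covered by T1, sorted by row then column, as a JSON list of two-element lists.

T0:
  2·area = 24
  edge (14, 2)→(10, 6): d=(-4,4) right/bottom  bias=-1
  edge (10, 6)→(10, 0): d=(0,-6) top-left  bias=+0
  edge (10, 0)→(14, 2): d=(4,2) right/bottom  bias=-1
    (5,0)@(11, 1): e=[16,6,2] → █
    (6,0)@(13, 1): e=[8,18,-2] → ·
    (5,1)@(11, 3): e=[8,6,10] → █
    (6,1)@(13, 3): e=[0,18,6] → ·  [on edge]
    (5,2)@(11, 5): e=[0,6,18] → ·  [on edge]
    (4,3)@(9, 7): e=[0,-6,30] → ·  [on edge]
    (3,4)@(7, 9): e=[0,-18,42] → ·  [on edge]
    (2,5)@(5, 11): e=[0,-30,54] → ·  [on edge]
  covered (2 px):
    · · · · · █ ·
    · · · · · █ ·
    · · · · · · ·
    · · · · · · ·
    · · · · · · ·
    · · · · · · ·
T1:
  2·area = 74  (B↔C swapped to make it positive)
  edge (13, 2)→(10, 10): d=(-3,8) right/bottom  bias=-1
  edge (10, 10)→(3, 4): d=(-7,-6) top-left  bias=+0
  edge (3, 4)→(13, 2): d=(10,-2) top-left  bias=+0
    (4,1)@(9, 3): e=[29,43,2] → █
    (5,1)@(11, 3): e=[13,55,6] → █
    (6,1)@(13, 3): e=[-3,67,10] → ·
    (2,2)@(5, 5): e=[55,5,14] → █
    (3,2)@(7, 5): e=[39,17,18] → █
    (6,2)@(13, 5): e=[-9,53,30] → ·
    (2,3)@(5, 7): e=[49,-9,34] → ·
    (3,3)@(7, 7): e=[33,3,38] → █
    (6,3)@(13, 7): e=[-15,39,50] → ·
    (3,4)@(7, 9): e=[27,-11,58] → ·
    (4,4)@(9, 9): e=[11,1,62] → █
    (5,4)@(11, 9): e=[-5,13,66] → ·
  covered (10 px):
    · · · · · · ·
    · · · · █ █ ·
    · · █ █ █ █ ·
    · · · █ █ █ ·
    · · · · █ · ·
    · · · · · · ·
T2:
  2·area = 72
  edge (9, 0)→(8, 8): d=(-1,8) right/bottom  bias=-1
  edge (8, 8)→(0, 0): d=(-8,-8) top-left  bias=+0
  edge (0, 0)→(9, 0): d=(9,0) top-left  bias=+0
    (0,0)@(1, 1): e=[63,0,9] → █  [on edge]
    (1,0)@(3, 1): e=[47,16,9] → █
    (2,0)@(5, 1): e=[31,32,9] → █
    (3,0)@(7, 1): e=[15,48,9] → █
    (4,0)@(9, 1): e=[-1,64,9] → ·
    (0,1)@(1, 3): e=[61,-16,27] → ·
    (1,1)@(3, 3): e=[45,0,27] → █  [on edge]
    (4,1)@(9, 3): e=[-3,48,27] → ·
    (1,2)@(3, 5): e=[43,-16,45] → ·
    (2,2)@(5, 5): e=[27,0,45] → █  [on edge]
    (4,2)@(9, 5): e=[-5,32,45] → ·
    (2,3)@(5, 7): e=[25,-16,63] → ·
    (3,3)@(7, 7): e=[9,0,63] → █  [on edge]
    (4,4)@(9, 9): e=[-9,0,81] → ·  [on edge]
    (5,5)@(11, 11): e=[-27,0,99] → ·  [on edge]
  covered (10 px):
    █ █ █ █ · · ·
    · █ █ █ · · ·
    · · █ █ · · ·
    · · · █ · · ·
    · · · · · · ·
    · · · · · · ·

Result: [[4,1],[5,1],[2,2],[3,2],[4,2],[5,2],[3,3],[4,3],[5,3],[4,4]]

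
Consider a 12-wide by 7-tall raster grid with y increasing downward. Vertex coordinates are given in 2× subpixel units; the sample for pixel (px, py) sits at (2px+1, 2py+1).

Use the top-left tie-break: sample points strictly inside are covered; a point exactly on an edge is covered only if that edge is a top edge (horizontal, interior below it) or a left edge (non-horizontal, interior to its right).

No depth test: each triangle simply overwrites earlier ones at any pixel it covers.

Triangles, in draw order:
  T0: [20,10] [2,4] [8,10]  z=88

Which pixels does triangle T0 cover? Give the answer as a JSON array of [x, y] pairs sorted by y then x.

T0:
  2·area = 72  (B↔C swapped to make it positive)
  edge (20, 10)→(8, 10): d=(-12,0) right/bottom  bias=-1
  edge (8, 10)→(2, 4): d=(-6,-6) top-left  bias=+0
  edge (2, 4)→(20, 10): d=(18,6) right/bottom  bias=-1
    (0,1)@(1, 3): e=[84,0,-12] → .  [on edge]
    (1,2)@(3, 5): e=[60,0,12] → X  [on edge]
    (2,2)@(5, 5): e=[60,12,0] → .  [on edge]
    (1,3)@(3, 7): e=[36,-12,48] → .
    (2,3)@(5, 7): e=[36,0,36] → X  [on edge]
    (3,3)@(7, 7): e=[36,12,24] → X
    (4,3)@(9, 7): e=[36,24,12] → X
    (5,3)@(11, 7): e=[36,36,0] → .  [on edge]
    (2,4)@(5, 9): e=[12,-12,72] → .
    (3,4)@(7, 9): e=[12,0,60] → X  [on edge]
    (5,4)@(11, 9): e=[12,24,36] → X
    (6,4)@(13, 9): e=[12,36,24] → X
    (8,4)@(17, 9): e=[12,60,0] → .  [on edge]
    (4,5)@(9, 11): e=[-12,0,84] → .  [on edge]
    (11,5)@(23, 11): e=[-12,84,0] → .  [on edge]
    (5,6)@(11, 13): e=[-36,0,108] → .  [on edge]
  covered (9 px):
    . . . . . . . . . . . .
    . . . . . . . . . . . .
    . X . . . . . . . . . .
    . . X X X . . . . . . .
    . . . X X X X X . . . .
    . . . . . . . . . . . .
    . . . . . . . . . . . .

Answer: [[1,2],[2,3],[3,3],[4,3],[3,4],[4,4],[5,4],[6,4],[7,4]]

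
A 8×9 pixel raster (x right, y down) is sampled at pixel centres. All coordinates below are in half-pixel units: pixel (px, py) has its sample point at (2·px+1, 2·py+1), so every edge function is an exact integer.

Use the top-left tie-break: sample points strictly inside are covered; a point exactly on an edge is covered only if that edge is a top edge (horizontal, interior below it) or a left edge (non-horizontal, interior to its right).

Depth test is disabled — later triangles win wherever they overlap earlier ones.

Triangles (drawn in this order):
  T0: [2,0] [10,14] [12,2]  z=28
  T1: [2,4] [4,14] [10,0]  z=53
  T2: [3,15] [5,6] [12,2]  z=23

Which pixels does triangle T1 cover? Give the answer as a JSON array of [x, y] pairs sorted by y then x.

T0:
  2·area = 124  (B↔C swapped to make it positive)
  edge (2, 0)→(12, 2): d=(10,2) right/bottom  bias=-1
  edge (12, 2)→(10, 14): d=(-2,12) right/bottom  bias=-1
  edge (10, 14)→(2, 0): d=(-8,-14) top-left  bias=+0
    (1,0)@(3, 1): e=[8,110,6] → #
    (2,0)@(5, 1): e=[4,86,34] → #
    (3,0)@(7, 1): e=[0,62,62] → ·  [on edge]
    (1,1)@(3, 3): e=[28,106,-10] → ·
    (2,1)@(5, 3): e=[24,82,18] → #
    (3,1)@(7, 3): e=[20,58,46] → #
    (4,1)@(9, 3): e=[16,34,74] → #
    (5,1)@(11, 3): e=[12,10,102] → #
    (6,1)@(13, 3): e=[8,-14,130] → ·
    (2,2)@(5, 5): e=[44,78,2] → #
    (6,2)@(13, 5): e=[28,-18,114] → ·
    (2,3)@(5, 7): e=[64,74,-14] → ·
  covered (15 px):
    · # # · · · · ·
    · · # # # # · ·
    · · # # # # · ·
    · · · # # # · ·
    · · · · # · · ·
    · · · · # · · ·
    · · · · · · · ·
    · · · · · · · ·
    · · · · · · · ·
T1:
  2·area = 88  (B↔C swapped to make it positive)
  edge (2, 4)→(10, 0): d=(8,-4) top-left  bias=+0
  edge (10, 0)→(4, 14): d=(-6,14) right/bottom  bias=-1
  edge (4, 14)→(2, 4): d=(-2,-10) top-left  bias=+0
    (4,0)@(9, 1): e=[4,8,76] → #
    (5,0)@(11, 1): e=[12,-20,96] → ·
    (2,1)@(5, 3): e=[4,52,32] → #
    (3,1)@(7, 3): e=[12,24,52] → #
    (4,1)@(9, 3): e=[20,-4,72] → ·
    (1,2)@(3, 5): e=[12,68,8] → #
    (4,2)@(9, 5): e=[36,-16,68] → ·
    (1,3)@(3, 7): e=[28,56,4] → #
    (3,3)@(7, 7): e=[44,0,44] → ·  [on edge]
    (1,4)@(3, 9): e=[44,44,0] → #  [on edge]
    (3,4)@(7, 9): e=[60,-12,40] → ·
    (1,5)@(3, 11): e=[60,32,-4] → ·
  covered (11 px):
    · · · · # · · ·
    · · # # · · · ·
    · # # # · · · ·
    · # # · · · · ·
    · # # · · · · ·
    · · # · · · · ·
    · · · · · · · ·
    · · · · · · · ·
    · · · · · · · ·
T2:
  2·area = 55
  edge (3, 15)→(5, 6): d=(2,-9) top-left  bias=+0
  edge (5, 6)→(12, 2): d=(7,-4) top-left  bias=+0
  edge (12, 2)→(3, 15): d=(-9,13) right/bottom  bias=-1
    (5,1)@(11, 3): e=[48,3,4] → #
    (6,1)@(13, 3): e=[66,11,-22] → ·
    (3,2)@(7, 5): e=[16,1,38] → #
    (4,2)@(9, 5): e=[34,9,12] → #
    (5,2)@(11, 5): e=[52,17,-14] → ·
    (2,3)@(5, 7): e=[2,7,46] → #
    (4,3)@(9, 7): e=[38,23,-6] → ·
    (2,4)@(5, 9): e=[6,21,28] → #
    (4,4)@(9, 9): e=[42,37,-24] → ·
    (2,5)@(5, 11): e=[10,35,10] → #
    (3,5)@(7, 11): e=[28,43,-16] → ·
    (2,6)@(5, 13): e=[14,49,-8] → ·
    (1,7)@(3, 15): e=[0,55,0] → ·  [on edge]
  covered (8 px):
    · · · · · · · ·
    · · · · · # · ·
    · · · # # · · ·
    · · # # · · · ·
    · · # # · · · ·
    · · # · · · · ·
    · · · · · · · ·
    · · · · · · · ·
    · · · · · · · ·

Final: [[4,0],[2,1],[3,1],[1,2],[2,2],[3,2],[1,3],[2,3],[1,4],[2,4],[2,5]]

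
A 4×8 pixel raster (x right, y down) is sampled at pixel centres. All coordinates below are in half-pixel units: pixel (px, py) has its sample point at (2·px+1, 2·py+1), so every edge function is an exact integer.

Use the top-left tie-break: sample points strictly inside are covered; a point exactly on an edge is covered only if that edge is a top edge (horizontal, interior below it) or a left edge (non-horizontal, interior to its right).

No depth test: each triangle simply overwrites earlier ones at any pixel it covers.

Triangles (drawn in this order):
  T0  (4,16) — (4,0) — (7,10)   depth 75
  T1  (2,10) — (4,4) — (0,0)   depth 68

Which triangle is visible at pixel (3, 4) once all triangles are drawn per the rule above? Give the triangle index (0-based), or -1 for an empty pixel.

T0:
  2·area = 48
  edge (4, 16)→(4, 0): d=(0,-16) top-left  bias=+0
  edge (4, 0)→(7, 10): d=(3,10) right/bottom  bias=-1
  edge (7, 10)→(4, 16): d=(-3,6) right/bottom  bias=-1
    (2,2)@(5, 5): e=[16,5,27] → X
    (3,2)@(7, 5): e=[48,-15,15] → .
    (2,3)@(5, 7): e=[16,11,21] → X
    (3,3)@(7, 7): e=[48,-9,9] → .
    (2,4)@(5, 9): e=[16,17,15] → X
    (3,4)@(7, 9): e=[48,-3,3] → .
    (2,5)@(5, 11): e=[16,23,9] → X
    (3,5)@(7, 11): e=[48,3,-3] → .
    (2,6)@(5, 13): e=[16,29,3] → X
    (3,6)@(7, 13): e=[48,9,-9] → .
    (2,7)@(5, 15): e=[16,35,-3] → .
  covered (5 px):
    . . . .
    . . . .
    . . X .
    . . X .
    . . X .
    . . X .
    . . X .
    . . . .
T1:
  2·area = 32  (B↔C swapped to make it positive)
  edge (2, 10)→(0, 0): d=(-2,-10) top-left  bias=+0
  edge (0, 0)→(4, 4): d=(4,4) right/bottom  bias=-1
  edge (4, 4)→(2, 10): d=(-2,6) right/bottom  bias=-1
    (0,0)@(1, 1): e=[8,0,24] → .  [on edge]
    (2,0)@(5, 1): e=[48,-16,0] → .  [on edge]
    (0,1)@(1, 3): e=[4,8,20] → X
    (1,1)@(3, 3): e=[24,0,8] → .  [on edge]
    (0,2)@(1, 5): e=[0,16,16] → X  [on edge]
    (1,2)@(3, 5): e=[20,8,4] → X
    (2,2)@(5, 5): e=[40,0,-8] → .  [on edge]
    (0,3)@(1, 7): e=[-4,24,12] → .
    (1,3)@(3, 7): e=[16,16,0] → .  [on edge]
    (3,3)@(7, 7): e=[56,0,-24] → .  [on edge]
    (0,6)@(1, 13): e=[-16,48,0] → .  [on edge]
    (1,7)@(3, 15): e=[0,48,-16] → .  [on edge]
  covered (3 px):
    . . . .
    X . . .
    X X . .
    . . . .
    . . . .
    . . . .
    . . . .
    . . . .

Z-buffer (winner per pixel, '.' = empty):
  . . . .
  1 . . .
  1 1 0 .
  . . 0 .
  . . 0 .
  . . 0 .
  . . 0 .
  . . . .

Answer: -1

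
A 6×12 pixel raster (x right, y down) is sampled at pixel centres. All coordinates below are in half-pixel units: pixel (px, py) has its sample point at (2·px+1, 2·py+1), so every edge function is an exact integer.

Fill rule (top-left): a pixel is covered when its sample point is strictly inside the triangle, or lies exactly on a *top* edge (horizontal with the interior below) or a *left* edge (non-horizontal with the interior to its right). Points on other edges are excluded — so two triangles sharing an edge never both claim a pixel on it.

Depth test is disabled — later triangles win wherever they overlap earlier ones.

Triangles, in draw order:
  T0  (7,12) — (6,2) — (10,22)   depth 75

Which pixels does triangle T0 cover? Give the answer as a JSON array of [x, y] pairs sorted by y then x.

T0:
  2·area = 20
  edge (7, 12)→(6, 2): d=(-1,-10) top-left  bias=+0
  edge (6, 2)→(10, 22): d=(4,20) right/bottom  bias=-1
  edge (10, 22)→(7, 12): d=(-3,-10) top-left  bias=+0
    (3,3)@(7, 7): e=[5,0,15] → ·  [on edge]
    (3,4)@(7, 9): e=[3,8,9] → #
    (4,4)@(9, 9): e=[23,-32,29] → ·
    (3,5)@(7, 11): e=[1,16,3] → #
    (4,5)@(9, 11): e=[21,-24,23] → ·
    (3,6)@(7, 13): e=[-1,24,-3] → ·
    (4,8)@(9, 17): e=[15,0,5] → ·  [on edge]
  covered (2 px):
    · · · · · ·
    · · · · · ·
    · · · · · ·
    · · · · · ·
    · · · # · ·
    · · · # · ·
    · · · · · ·
    · · · · · ·
    · · · · · ·
    · · · · · ·
    · · · · · ·
    · · · · · ·

Final: [[3,4],[3,5]]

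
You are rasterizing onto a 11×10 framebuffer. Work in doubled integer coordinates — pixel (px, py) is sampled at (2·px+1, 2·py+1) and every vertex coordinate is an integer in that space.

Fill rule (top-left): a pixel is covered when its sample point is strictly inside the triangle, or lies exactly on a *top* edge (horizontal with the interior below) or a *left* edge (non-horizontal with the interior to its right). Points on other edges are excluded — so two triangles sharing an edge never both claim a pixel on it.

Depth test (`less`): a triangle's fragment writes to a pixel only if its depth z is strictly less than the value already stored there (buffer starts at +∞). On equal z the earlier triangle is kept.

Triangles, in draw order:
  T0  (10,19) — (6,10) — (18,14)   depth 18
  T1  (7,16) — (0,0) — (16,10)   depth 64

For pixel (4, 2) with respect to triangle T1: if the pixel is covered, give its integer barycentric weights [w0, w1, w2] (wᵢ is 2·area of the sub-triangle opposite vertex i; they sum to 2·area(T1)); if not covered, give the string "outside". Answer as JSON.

T0:
  2·area = 92
  edge (10, 19)→(6, 10): d=(-4,-9) top-left  bias=+0
  edge (6, 10)→(18, 14): d=(12,4) right/bottom  bias=-1
  edge (18, 14)→(10, 19): d=(-8,5) right/bottom  bias=-1
    (1,4)@(3, 9): e=[-23,0,115] → ·  [on edge]
    (3,5)@(7, 11): e=[5,8,79] → #
    (4,5)@(9, 11): e=[23,0,69] → ·  [on edge]
    (3,6)@(7, 13): e=[-3,32,63] → ·
    (4,6)@(9, 13): e=[15,24,53] → #
    (5,6)@(11, 13): e=[33,16,43] → #
    (6,6)@(13, 13): e=[51,8,33] → #
    (7,6)@(15, 13): e=[69,0,23] → ·  [on edge]
    (4,7)@(9, 15): e=[7,48,37] → #
    (7,7)@(15, 15): e=[61,24,7] → #
    (8,7)@(17, 15): e=[79,16,-3] → ·
    (10,7)@(21, 15): e=[115,0,-23] → ·  [on edge]
  covered (10 px):
    · · · · · · · · · · ·
    · · · · · · · · · · ·
    · · · · · · · · · · ·
    · · · · · · · · · · ·
    · · · · · · · · · · ·
    · · · # · · · · · · ·
    · · · · # # # · · · ·
    · · · · # # # # · · ·
    · · · · · # # · · · ·
    · · · · · · · · · · ·
T1:
  2·area = 186
  edge (7, 16)→(0, 0): d=(-7,-16) top-left  bias=+0
  edge (0, 0)→(16, 10): d=(16,10) right/bottom  bias=-1
  edge (16, 10)→(7, 16): d=(-9,6) right/bottom  bias=-1
    (0,0)@(1, 1): e=[9,6,171] → #
    (1,0)@(3, 1): e=[41,-14,159] → ·
    (0,1)@(1, 3): e=[-5,38,153] → ·
    (1,1)@(3, 3): e=[27,18,141] → #
    (2,1)@(5, 3): e=[59,-2,129] → ·
    (1,2)@(3, 5): e=[13,50,123] → #
    (2,2)@(5, 5): e=[45,30,111] → #
    (3,2)@(7, 5): e=[77,10,99] → #
    (4,2)@(9, 5): e=[109,-10,87] → ·
    (1,3)@(3, 7): e=[-1,82,105] → ·
    (2,3)@(5, 7): e=[31,62,93] → #
    (4,3)@(9, 7): e=[95,22,69] → #
  covered (23 px):
    # · · · · · · · · · ·
    · # · · · · · · · · ·
    · # # # · · · · · · ·
    · · # # # # · · · · ·
    · · # # # # # · · · ·
    · · # # # # # · · · ·
    · · · # # # · · · · ·
    · · · # · · · · · · ·
    · · · · · · · · · · ·
    · · · · · · · · · · ·

Final: "outside"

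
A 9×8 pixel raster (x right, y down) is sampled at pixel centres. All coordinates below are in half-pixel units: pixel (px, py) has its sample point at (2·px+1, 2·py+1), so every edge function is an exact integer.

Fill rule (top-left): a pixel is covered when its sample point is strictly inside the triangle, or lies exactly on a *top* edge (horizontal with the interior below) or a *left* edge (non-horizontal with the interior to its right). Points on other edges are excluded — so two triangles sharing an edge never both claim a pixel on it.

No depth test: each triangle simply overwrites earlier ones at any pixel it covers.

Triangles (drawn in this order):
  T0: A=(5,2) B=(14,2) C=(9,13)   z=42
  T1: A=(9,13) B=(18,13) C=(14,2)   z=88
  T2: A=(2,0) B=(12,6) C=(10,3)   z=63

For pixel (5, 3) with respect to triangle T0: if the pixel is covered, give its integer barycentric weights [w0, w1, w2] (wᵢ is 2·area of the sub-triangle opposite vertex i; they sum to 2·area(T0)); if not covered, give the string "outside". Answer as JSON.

T0:
  2·area = 99
  edge (5, 2)→(14, 2): d=(9,0) top-left  bias=+0
  edge (14, 2)→(9, 13): d=(-5,11) right/bottom  bias=-1
  edge (9, 13)→(5, 2): d=(-4,-11) top-left  bias=+0
    (3,1)@(7, 3): e=[9,72,18] → █
    (4,1)@(9, 3): e=[9,50,40] → █
    (5,1)@(11, 3): e=[9,28,62] → █
    (6,1)@(13, 3): e=[9,6,84] → █
    (7,1)@(15, 3): e=[9,-16,106] → ·
    (3,2)@(7, 5): e=[27,62,10] → █
    (6,2)@(13, 5): e=[27,-4,76] → ·
    (3,3)@(7, 7): e=[45,52,2] → █
    (6,3)@(13, 7): e=[45,-14,68] → ·
    (3,4)@(7, 9): e=[63,42,-6] → ·
    (4,4)@(9, 9): e=[63,20,16] → █
    (5,4)@(11, 9): e=[63,-2,38] → ·
    (4,6)@(9, 13): e=[99,0,0] → ·  [on edge]
  covered (12 px):
    · · · · · · · · ·
    · · · █ █ █ █ · ·
    · · · █ █ █ · · ·
    · · · █ █ █ · · ·
    · · · · █ · · · ·
    · · · · █ · · · ·
    · · · · · · · · ·
    · · · · · · · · ·
T1:
  2·area = 99  (B↔C swapped to make it positive)
  edge (9, 13)→(14, 2): d=(5,-11) top-left  bias=+0
  edge (14, 2)→(18, 13): d=(4,11) right/bottom  bias=-1
  edge (18, 13)→(9, 13): d=(-9,0) right/bottom  bias=-1
    (6,2)@(13, 5): e=[4,23,72] → █
    (7,2)@(15, 5): e=[26,1,72] → █
    (8,2)@(17, 5): e=[48,-21,72] → ·
    (6,3)@(13, 7): e=[14,31,54] → █
    (8,3)@(17, 7): e=[58,-13,54] → ·
    (5,4)@(11, 9): e=[2,61,36] → █
    (8,4)@(17, 9): e=[68,-5,36] → ·
    (5,5)@(11, 11): e=[12,69,18] → █
    (8,5)@(17, 11): e=[78,3,18] → █
    (0,6)@(1, 13): e=[-88,187,0] → ·  [on edge]
    (1,6)@(3, 13): e=[-66,165,0] → ·  [on edge]
    (2,6)@(5, 13): e=[-44,143,0] → ·  [on edge]
    (3,6)@(7, 13): e=[-22,121,0] → ·  [on edge]
    (4,6)@(9, 13): e=[0,99,0] → ·  [on edge]
    (5,6)@(11, 13): e=[22,77,0] → ·  [on edge]
    (6,6)@(13, 13): e=[44,55,0] → ·  [on edge]
    (7,6)@(15, 13): e=[66,33,0] → ·  [on edge]
    (8,6)@(17, 13): e=[88,11,0] → ·  [on edge]
  covered (11 px):
    · · · · · · · · ·
    · · · · · · · · ·
    · · · · · · █ █ ·
    · · · · · · █ █ ·
    · · · · · █ █ █ ·
    · · · · · █ █ █ █
    · · · · · · · · ·
    · · · · · · · · ·
T2:
  2·area = 18  (B↔C swapped to make it positive)
  edge (2, 0)→(10, 3): d=(8,3) right/bottom  bias=-1
  edge (10, 3)→(12, 6): d=(2,3) right/bottom  bias=-1
  edge (12, 6)→(2, 0): d=(-10,-6) top-left  bias=+0
    (3,1)@(7, 3): e=[9,9,0] → █  [on edge]
    (4,1)@(9, 3): e=[3,3,12] → █
    (5,1)@(11, 3): e=[-3,-3,24] → ·
    (3,2)@(7, 5): e=[25,13,-20] → ·
    (4,2)@(9, 5): e=[19,7,-8] → ·
    (5,2)@(11, 5): e=[13,1,4] → █
    (6,2)@(13, 5): e=[7,-5,16] → ·
    (5,3)@(11, 7): e=[29,5,-16] → ·
    (8,4)@(17, 9): e=[27,-9,0] → ·  [on edge]
  covered (3 px):
    · · · · · · · · ·
    · · · █ █ · · · ·
    · · · · · █ · · ·
    · · · · · · · · ·
    · · · · · · · · ·
    · · · · · · · · ·
    · · · · · · · · ·
    · · · · · · · · ·

Answer: [8,46,45]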